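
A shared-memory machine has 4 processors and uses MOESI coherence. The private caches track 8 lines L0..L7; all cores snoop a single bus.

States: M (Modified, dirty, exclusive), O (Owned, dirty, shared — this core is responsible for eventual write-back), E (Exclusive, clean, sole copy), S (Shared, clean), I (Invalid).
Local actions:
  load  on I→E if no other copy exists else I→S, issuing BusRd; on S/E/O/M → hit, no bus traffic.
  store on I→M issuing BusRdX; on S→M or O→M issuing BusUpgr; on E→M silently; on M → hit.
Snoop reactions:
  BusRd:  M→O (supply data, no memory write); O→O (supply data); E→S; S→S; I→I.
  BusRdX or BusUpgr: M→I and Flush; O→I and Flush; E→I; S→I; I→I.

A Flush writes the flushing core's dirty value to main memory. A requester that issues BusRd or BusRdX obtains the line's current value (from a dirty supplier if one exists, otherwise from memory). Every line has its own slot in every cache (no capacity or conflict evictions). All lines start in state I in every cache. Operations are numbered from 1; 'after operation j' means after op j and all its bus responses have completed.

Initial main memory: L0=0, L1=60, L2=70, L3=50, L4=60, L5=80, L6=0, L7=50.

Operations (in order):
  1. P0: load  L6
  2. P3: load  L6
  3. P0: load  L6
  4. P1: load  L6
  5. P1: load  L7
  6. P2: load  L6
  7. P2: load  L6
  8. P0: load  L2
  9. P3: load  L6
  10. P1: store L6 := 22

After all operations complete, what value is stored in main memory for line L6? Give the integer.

memory[L6] = 0

[1] P0: load  L6 | P0:E(0), P1:I, P2:I, P3:I | bus: BusRd
[2] P3: load  L6 | P0:S(0), P1:I, P2:I, P3:S(0) | bus: BusRd
[3] P0: load  L6 | P0:S(0), P1:I, P2:I, P3:S(0) | bus: none
[4] P1: load  L6 | P0:S(0), P1:S(0), P2:I, P3:S(0) | bus: BusRd
[5] P1: load  L7 | P0:I, P1:E(50), P2:I, P3:I | bus: BusRd
[6] P2: load  L6 | P0:S(0), P1:S(0), P2:S(0), P3:S(0) | bus: BusRd
[7] P2: load  L6 | P0:S(0), P1:S(0), P2:S(0), P3:S(0) | bus: none
[8] P0: load  L2 | P0:E(70), P1:I, P2:I, P3:I | bus: BusRd
[9] P3: load  L6 | P0:S(0), P1:S(0), P2:S(0), P3:S(0) | bus: none
[10] P1: store L6 := 22 | P0:I, P1:M(22), P2:I, P3:I | bus: BusUpgr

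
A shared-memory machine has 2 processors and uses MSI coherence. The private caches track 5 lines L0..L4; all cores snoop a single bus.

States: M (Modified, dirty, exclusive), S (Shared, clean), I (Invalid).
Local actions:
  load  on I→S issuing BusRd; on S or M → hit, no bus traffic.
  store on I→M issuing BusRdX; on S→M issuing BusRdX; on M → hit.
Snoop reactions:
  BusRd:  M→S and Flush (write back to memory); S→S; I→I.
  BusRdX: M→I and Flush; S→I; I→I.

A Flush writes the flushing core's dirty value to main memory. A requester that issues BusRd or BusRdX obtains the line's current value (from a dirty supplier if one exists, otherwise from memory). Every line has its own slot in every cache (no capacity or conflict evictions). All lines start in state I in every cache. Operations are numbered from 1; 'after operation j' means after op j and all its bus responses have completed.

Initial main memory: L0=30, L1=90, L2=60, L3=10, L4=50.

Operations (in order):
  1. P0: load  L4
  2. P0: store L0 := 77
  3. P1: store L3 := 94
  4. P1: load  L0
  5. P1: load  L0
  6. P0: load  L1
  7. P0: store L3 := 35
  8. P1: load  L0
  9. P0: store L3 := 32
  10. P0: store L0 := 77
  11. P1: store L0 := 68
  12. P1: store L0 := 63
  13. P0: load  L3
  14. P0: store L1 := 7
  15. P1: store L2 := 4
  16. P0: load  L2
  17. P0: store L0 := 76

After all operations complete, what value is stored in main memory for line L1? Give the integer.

1. P0: load  L4  bus=[BusRd]  L4: P0=S P1=I  mem[L4]=50
2. P0: store L0 := 77  bus=[BusRdX]  L0: P0=M P1=I  mem[L0]=30
3. P1: store L3 := 94  bus=[BusRdX]  L3: P0=I P1=M  mem[L3]=10
4. P1: load  L0  bus=[BusRd,Flush]  L0: P0=S P1=S  mem[L0]=77
5. P1: load  L0  bus=[-]  L0: P0=S P1=S  mem[L0]=77
6. P0: load  L1  bus=[BusRd]  L1: P0=S P1=I  mem[L1]=90
7. P0: store L3 := 35  bus=[BusRdX,Flush]  L3: P0=M P1=I  mem[L3]=94
8. P1: load  L0  bus=[-]  L0: P0=S P1=S  mem[L0]=77
9. P0: store L3 := 32  bus=[-]  L3: P0=M P1=I  mem[L3]=94
10. P0: store L0 := 77  bus=[BusRdX]  L0: P0=M P1=I  mem[L0]=77
11. P1: store L0 := 68  bus=[BusRdX,Flush]  L0: P0=I P1=M  mem[L0]=77
12. P1: store L0 := 63  bus=[-]  L0: P0=I P1=M  mem[L0]=77
13. P0: load  L3  bus=[-]  L3: P0=M P1=I  mem[L3]=94
14. P0: store L1 := 7  bus=[BusRdX]  L1: P0=M P1=I  mem[L1]=90
15. P1: store L2 := 4  bus=[BusRdX]  L2: P0=I P1=M  mem[L2]=60
16. P0: load  L2  bus=[BusRd,Flush]  L2: P0=S P1=S  mem[L2]=4
17. P0: store L0 := 76  bus=[BusRdX,Flush]  L0: P0=M P1=I  mem[L0]=63

memory[L1] = 90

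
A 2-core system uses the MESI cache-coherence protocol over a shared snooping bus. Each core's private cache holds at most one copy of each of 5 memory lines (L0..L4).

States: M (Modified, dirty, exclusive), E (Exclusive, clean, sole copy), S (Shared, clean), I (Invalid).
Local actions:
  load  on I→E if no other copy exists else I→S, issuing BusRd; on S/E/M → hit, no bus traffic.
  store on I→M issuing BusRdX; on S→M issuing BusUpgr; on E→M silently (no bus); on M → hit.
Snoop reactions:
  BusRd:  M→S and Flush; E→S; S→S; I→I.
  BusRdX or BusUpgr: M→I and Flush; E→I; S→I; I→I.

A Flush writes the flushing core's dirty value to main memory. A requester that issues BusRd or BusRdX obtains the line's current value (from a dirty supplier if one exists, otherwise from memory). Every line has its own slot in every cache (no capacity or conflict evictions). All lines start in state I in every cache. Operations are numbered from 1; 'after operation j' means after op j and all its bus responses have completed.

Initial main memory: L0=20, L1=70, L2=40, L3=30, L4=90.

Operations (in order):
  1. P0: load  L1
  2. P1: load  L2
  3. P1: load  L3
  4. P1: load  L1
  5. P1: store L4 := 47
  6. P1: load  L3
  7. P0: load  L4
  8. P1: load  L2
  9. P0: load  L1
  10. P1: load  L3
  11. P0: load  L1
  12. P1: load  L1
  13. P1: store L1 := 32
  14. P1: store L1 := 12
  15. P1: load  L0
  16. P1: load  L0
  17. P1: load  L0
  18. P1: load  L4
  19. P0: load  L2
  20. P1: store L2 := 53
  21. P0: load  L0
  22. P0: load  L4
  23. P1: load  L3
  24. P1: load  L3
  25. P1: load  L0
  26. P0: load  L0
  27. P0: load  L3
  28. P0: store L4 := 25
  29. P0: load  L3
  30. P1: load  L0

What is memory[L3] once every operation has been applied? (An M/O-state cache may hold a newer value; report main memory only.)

1. P0: load  L1  bus=[BusRd]  L1: P0=E P1=I  mem[L1]=70
2. P1: load  L2  bus=[BusRd]  L2: P0=I P1=E  mem[L2]=40
3. P1: load  L3  bus=[BusRd]  L3: P0=I P1=E  mem[L3]=30
4. P1: load  L1  bus=[BusRd]  L1: P0=S P1=S  mem[L1]=70
5. P1: store L4 := 47  bus=[BusRdX]  L4: P0=I P1=M  mem[L4]=90
6. P1: load  L3  bus=[-]  L3: P0=I P1=E  mem[L3]=30
7. P0: load  L4  bus=[BusRd,Flush]  L4: P0=S P1=S  mem[L4]=47
8. P1: load  L2  bus=[-]  L2: P0=I P1=E  mem[L2]=40
9. P0: load  L1  bus=[-]  L1: P0=S P1=S  mem[L1]=70
10. P1: load  L3  bus=[-]  L3: P0=I P1=E  mem[L3]=30
11. P0: load  L1  bus=[-]  L1: P0=S P1=S  mem[L1]=70
12. P1: load  L1  bus=[-]  L1: P0=S P1=S  mem[L1]=70
13. P1: store L1 := 32  bus=[BusUpgr]  L1: P0=I P1=M  mem[L1]=70
14. P1: store L1 := 12  bus=[-]  L1: P0=I P1=M  mem[L1]=70
15. P1: load  L0  bus=[BusRd]  L0: P0=I P1=E  mem[L0]=20
16. P1: load  L0  bus=[-]  L0: P0=I P1=E  mem[L0]=20
17. P1: load  L0  bus=[-]  L0: P0=I P1=E  mem[L0]=20
18. P1: load  L4  bus=[-]  L4: P0=S P1=S  mem[L4]=47
19. P0: load  L2  bus=[BusRd]  L2: P0=S P1=S  mem[L2]=40
20. P1: store L2 := 53  bus=[BusUpgr]  L2: P0=I P1=M  mem[L2]=40
21. P0: load  L0  bus=[BusRd]  L0: P0=S P1=S  mem[L0]=20
22. P0: load  L4  bus=[-]  L4: P0=S P1=S  mem[L4]=47
23. P1: load  L3  bus=[-]  L3: P0=I P1=E  mem[L3]=30
24. P1: load  L3  bus=[-]  L3: P0=I P1=E  mem[L3]=30
25. P1: load  L0  bus=[-]  L0: P0=S P1=S  mem[L0]=20
26. P0: load  L0  bus=[-]  L0: P0=S P1=S  mem[L0]=20
27. P0: load  L3  bus=[BusRd]  L3: P0=S P1=S  mem[L3]=30
28. P0: store L4 := 25  bus=[BusUpgr]  L4: P0=M P1=I  mem[L4]=47
29. P0: load  L3  bus=[-]  L3: P0=S P1=S  mem[L3]=30
30. P1: load  L0  bus=[-]  L0: P0=S P1=S  mem[L0]=20

memory[L3] = 30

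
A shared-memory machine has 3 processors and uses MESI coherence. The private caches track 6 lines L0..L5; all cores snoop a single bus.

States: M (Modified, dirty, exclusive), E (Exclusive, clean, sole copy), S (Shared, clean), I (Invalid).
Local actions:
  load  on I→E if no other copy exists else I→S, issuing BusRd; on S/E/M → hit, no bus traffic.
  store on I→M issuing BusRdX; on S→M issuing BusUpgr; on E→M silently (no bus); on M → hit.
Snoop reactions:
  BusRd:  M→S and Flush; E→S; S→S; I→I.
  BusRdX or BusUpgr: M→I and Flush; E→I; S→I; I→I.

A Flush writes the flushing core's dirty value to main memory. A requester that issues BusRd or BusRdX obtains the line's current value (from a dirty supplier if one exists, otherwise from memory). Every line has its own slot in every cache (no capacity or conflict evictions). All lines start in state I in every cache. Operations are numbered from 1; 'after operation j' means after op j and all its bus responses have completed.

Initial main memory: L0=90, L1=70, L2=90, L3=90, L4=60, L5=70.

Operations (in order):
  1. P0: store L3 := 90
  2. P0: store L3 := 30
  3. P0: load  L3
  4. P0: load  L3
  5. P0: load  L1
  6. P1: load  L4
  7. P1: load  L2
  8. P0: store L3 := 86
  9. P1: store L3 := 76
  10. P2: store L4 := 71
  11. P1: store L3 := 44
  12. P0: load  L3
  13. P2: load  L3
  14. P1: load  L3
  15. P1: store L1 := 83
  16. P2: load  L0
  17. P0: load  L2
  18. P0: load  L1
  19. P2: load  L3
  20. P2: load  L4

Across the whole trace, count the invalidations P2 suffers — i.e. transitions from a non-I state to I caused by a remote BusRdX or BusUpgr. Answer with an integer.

invalidations = 0

[1] P0: store L3 := 90 | P0:M(90), P1:I, P2:I | bus: BusRdX
[2] P0: store L3 := 30 | P0:M(30), P1:I, P2:I | bus: none
[3] P0: load  L3 | P0:M(30), P1:I, P2:I | bus: none
[4] P0: load  L3 | P0:M(30), P1:I, P2:I | bus: none
[5] P0: load  L1 | P0:E(70), P1:I, P2:I | bus: BusRd
[6] P1: load  L4 | P0:I, P1:E(60), P2:I | bus: BusRd
[7] P1: load  L2 | P0:I, P1:E(90), P2:I | bus: BusRd
[8] P0: store L3 := 86 | P0:M(86), P1:I, P2:I | bus: none
[9] P1: store L3 := 76 | P0:I, P1:M(76), P2:I | bus: BusRdX,Flush
[10] P2: store L4 := 71 | P0:I, P1:I, P2:M(71) | bus: BusRdX
[11] P1: store L3 := 44 | P0:I, P1:M(44), P2:I | bus: none
[12] P0: load  L3 | P0:S(44), P1:S(44), P2:I | bus: BusRd,Flush
[13] P2: load  L3 | P0:S(44), P1:S(44), P2:S(44) | bus: BusRd
[14] P1: load  L3 | P0:S(44), P1:S(44), P2:S(44) | bus: none
[15] P1: store L1 := 83 | P0:I, P1:M(83), P2:I | bus: BusRdX
[16] P2: load  L0 | P0:I, P1:I, P2:E(90) | bus: BusRd
[17] P0: load  L2 | P0:S(90), P1:S(90), P2:I | bus: BusRd
[18] P0: load  L1 | P0:S(83), P1:S(83), P2:I | bus: BusRd,Flush
[19] P2: load  L3 | P0:S(44), P1:S(44), P2:S(44) | bus: none
[20] P2: load  L4 | P0:I, P1:I, P2:M(71) | bus: none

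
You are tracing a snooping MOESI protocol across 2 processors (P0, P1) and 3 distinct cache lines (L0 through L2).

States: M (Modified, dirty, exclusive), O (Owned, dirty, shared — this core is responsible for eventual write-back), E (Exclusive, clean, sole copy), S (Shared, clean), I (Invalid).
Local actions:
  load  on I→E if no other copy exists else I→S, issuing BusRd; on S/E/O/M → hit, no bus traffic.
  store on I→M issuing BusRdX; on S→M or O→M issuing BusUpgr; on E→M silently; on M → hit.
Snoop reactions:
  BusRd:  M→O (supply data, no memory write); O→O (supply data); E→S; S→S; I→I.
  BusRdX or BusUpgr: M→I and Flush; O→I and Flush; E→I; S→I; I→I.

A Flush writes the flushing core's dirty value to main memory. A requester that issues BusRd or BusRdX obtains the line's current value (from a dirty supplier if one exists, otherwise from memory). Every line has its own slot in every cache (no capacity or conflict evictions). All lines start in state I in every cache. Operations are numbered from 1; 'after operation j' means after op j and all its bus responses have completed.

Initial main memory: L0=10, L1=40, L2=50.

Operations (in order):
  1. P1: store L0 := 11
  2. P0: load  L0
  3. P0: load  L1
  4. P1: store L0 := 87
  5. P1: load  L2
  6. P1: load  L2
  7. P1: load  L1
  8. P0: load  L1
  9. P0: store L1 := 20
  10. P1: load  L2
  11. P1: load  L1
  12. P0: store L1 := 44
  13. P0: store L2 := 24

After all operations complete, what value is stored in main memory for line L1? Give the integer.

memory[L1] = 40

step 1: P1: store L0 := 11  ⟶  IM  (L0)  txn=BusRdX  M[L0]=10
step 2: P0: load  L0  ⟶  SO  (L0)  txn=BusRd  M[L0]=10
step 3: P0: load  L1  ⟶  EI  (L1)  txn=BusRd  M[L1]=40
step 4: P1: store L0 := 87  ⟶  IM  (L0)  txn=BusUpgr  M[L0]=10
step 5: P1: load  L2  ⟶  IE  (L2)  txn=BusRd  M[L2]=50
step 6: P1: load  L2  ⟶  IE  (L2)  txn=∅  M[L2]=50
step 7: P1: load  L1  ⟶  SS  (L1)  txn=BusRd  M[L1]=40
step 8: P0: load  L1  ⟶  SS  (L1)  txn=∅  M[L1]=40
step 9: P0: store L1 := 20  ⟶  MI  (L1)  txn=BusUpgr  M[L1]=40
step 10: P1: load  L2  ⟶  IE  (L2)  txn=∅  M[L2]=50
step 11: P1: load  L1  ⟶  OS  (L1)  txn=BusRd  M[L1]=40
step 12: P0: store L1 := 44  ⟶  MI  (L1)  txn=BusUpgr  M[L1]=40
step 13: P0: store L2 := 24  ⟶  MI  (L2)  txn=BusRdX  M[L2]=50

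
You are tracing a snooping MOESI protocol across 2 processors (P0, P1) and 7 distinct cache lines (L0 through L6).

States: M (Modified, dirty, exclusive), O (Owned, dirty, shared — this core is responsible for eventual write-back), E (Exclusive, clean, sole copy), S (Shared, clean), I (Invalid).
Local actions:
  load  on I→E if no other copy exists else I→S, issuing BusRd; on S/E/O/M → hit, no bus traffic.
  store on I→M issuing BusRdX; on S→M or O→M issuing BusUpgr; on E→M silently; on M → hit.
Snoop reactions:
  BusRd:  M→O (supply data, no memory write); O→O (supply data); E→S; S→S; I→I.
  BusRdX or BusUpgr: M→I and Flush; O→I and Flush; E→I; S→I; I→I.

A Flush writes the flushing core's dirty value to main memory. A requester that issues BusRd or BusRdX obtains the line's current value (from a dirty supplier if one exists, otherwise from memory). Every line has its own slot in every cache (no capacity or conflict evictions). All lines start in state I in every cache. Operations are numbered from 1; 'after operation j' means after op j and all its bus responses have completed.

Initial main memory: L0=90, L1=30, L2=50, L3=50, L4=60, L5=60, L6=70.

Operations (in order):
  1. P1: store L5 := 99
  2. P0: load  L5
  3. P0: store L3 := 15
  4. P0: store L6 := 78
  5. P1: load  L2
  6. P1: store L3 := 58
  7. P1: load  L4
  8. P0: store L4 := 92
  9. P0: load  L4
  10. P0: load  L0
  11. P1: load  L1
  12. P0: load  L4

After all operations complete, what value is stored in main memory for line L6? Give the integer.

memory[L6] = 70

step 1: P1: store L5 := 99  ⟶  IM  (L5)  txn=BusRdX  M[L5]=60
step 2: P0: load  L5  ⟶  SO  (L5)  txn=BusRd  M[L5]=60
step 3: P0: store L3 := 15  ⟶  MI  (L3)  txn=BusRdX  M[L3]=50
step 4: P0: store L6 := 78  ⟶  MI  (L6)  txn=BusRdX  M[L6]=70
step 5: P1: load  L2  ⟶  IE  (L2)  txn=BusRd  M[L2]=50
step 6: P1: store L3 := 58  ⟶  IM  (L3)  txn=BusRdX+Flush  M[L3]=15
step 7: P1: load  L4  ⟶  IE  (L4)  txn=BusRd  M[L4]=60
step 8: P0: store L4 := 92  ⟶  MI  (L4)  txn=BusRdX  M[L4]=60
step 9: P0: load  L4  ⟶  MI  (L4)  txn=∅  M[L4]=60
step 10: P0: load  L0  ⟶  EI  (L0)  txn=BusRd  M[L0]=90
step 11: P1: load  L1  ⟶  IE  (L1)  txn=BusRd  M[L1]=30
step 12: P0: load  L4  ⟶  MI  (L4)  txn=∅  M[L4]=60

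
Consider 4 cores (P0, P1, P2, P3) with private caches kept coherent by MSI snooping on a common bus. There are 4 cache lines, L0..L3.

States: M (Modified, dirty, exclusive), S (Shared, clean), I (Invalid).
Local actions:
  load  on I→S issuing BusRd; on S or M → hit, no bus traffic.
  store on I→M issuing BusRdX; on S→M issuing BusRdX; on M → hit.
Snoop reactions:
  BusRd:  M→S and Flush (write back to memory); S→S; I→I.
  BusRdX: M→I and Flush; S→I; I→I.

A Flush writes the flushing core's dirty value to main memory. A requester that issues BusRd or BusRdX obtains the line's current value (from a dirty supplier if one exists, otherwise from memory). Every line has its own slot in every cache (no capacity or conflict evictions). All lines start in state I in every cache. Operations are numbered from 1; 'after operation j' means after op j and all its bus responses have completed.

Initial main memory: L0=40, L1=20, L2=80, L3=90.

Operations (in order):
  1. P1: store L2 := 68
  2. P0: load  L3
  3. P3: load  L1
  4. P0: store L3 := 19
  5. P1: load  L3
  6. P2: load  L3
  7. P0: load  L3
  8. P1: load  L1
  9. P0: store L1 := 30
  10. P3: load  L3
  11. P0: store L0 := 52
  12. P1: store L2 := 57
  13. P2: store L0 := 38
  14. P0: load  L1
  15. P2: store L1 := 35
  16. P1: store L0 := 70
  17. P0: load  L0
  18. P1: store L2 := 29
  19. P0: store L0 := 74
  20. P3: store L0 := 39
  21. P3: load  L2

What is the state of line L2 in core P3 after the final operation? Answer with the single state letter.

  op1 P1: store L2 := 68 → I/M/I/I on L2; bus BusRdX; mem=80
  op2 P0: load  L3 → S/I/I/I on L3; bus BusRd; mem=90
  op3 P3: load  L1 → I/I/I/S on L1; bus BusRd; mem=20
  op4 P0: store L3 := 19 → M/I/I/I on L3; bus BusRdX; mem=90
  op5 P1: load  L3 → S/S/I/I on L3; bus BusRd Flush; mem=19
  op6 P2: load  L3 → S/S/S/I on L3; bus BusRd; mem=19
  op7 P0: load  L3 → S/S/S/I on L3; bus (none); mem=19
  op8 P1: load  L1 → I/S/I/S on L1; bus BusRd; mem=20
  op9 P0: store L1 := 30 → M/I/I/I on L1; bus BusRdX; mem=20
  op10 P3: load  L3 → S/S/S/S on L3; bus BusRd; mem=19
  op11 P0: store L0 := 52 → M/I/I/I on L0; bus BusRdX; mem=40
  op12 P1: store L2 := 57 → I/M/I/I on L2; bus (none); mem=80
  op13 P2: store L0 := 38 → I/I/M/I on L0; bus BusRdX Flush; mem=52
  op14 P0: load  L1 → M/I/I/I on L1; bus (none); mem=20
  op15 P2: store L1 := 35 → I/I/M/I on L1; bus BusRdX Flush; mem=30
  op16 P1: store L0 := 70 → I/M/I/I on L0; bus BusRdX Flush; mem=38
  op17 P0: load  L0 → S/S/I/I on L0; bus BusRd Flush; mem=70
  op18 P1: store L2 := 29 → I/M/I/I on L2; bus (none); mem=80
  op19 P0: store L0 := 74 → M/I/I/I on L0; bus BusRdX; mem=70
  op20 P3: store L0 := 39 → I/I/I/M on L0; bus BusRdX Flush; mem=74
  op21 P3: load  L2 → I/S/I/S on L2; bus BusRd Flush; mem=29

state = S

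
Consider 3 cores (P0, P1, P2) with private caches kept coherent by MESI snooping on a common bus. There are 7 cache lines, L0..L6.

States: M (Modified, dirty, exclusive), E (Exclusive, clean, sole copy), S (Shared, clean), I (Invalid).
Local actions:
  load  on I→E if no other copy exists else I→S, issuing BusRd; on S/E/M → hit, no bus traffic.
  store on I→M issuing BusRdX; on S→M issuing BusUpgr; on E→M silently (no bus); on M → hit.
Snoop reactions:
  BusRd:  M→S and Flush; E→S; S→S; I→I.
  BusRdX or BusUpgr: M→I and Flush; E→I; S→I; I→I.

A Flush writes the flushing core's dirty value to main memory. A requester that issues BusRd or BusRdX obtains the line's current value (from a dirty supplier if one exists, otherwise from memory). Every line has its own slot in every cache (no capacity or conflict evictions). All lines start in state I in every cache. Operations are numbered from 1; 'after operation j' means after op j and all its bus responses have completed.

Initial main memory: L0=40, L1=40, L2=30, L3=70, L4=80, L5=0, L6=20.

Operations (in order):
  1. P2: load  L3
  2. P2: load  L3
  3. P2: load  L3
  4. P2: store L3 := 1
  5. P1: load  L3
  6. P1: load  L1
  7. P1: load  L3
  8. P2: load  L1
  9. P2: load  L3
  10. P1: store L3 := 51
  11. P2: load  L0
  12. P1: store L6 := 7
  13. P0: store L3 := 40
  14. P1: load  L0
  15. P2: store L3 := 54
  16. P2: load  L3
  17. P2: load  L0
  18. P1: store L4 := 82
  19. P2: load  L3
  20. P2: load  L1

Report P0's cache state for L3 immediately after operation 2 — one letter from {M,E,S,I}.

step 1: P2: load  L3  ⟶  IIE  (L3)  txn=BusRd  M[L3]=70
step 2: P2: load  L3  ⟶  IIE  (L3)  txn=∅  M[L3]=70
step 3: P2: load  L3  ⟶  IIE  (L3)  txn=∅  M[L3]=70
step 4: P2: store L3 := 1  ⟶  IIM  (L3)  txn=∅  M[L3]=70
step 5: P1: load  L3  ⟶  ISS  (L3)  txn=BusRd+Flush  M[L3]=1
step 6: P1: load  L1  ⟶  IEI  (L1)  txn=BusRd  M[L1]=40
step 7: P1: load  L3  ⟶  ISS  (L3)  txn=∅  M[L3]=1
step 8: P2: load  L1  ⟶  ISS  (L1)  txn=BusRd  M[L1]=40
step 9: P2: load  L3  ⟶  ISS  (L3)  txn=∅  M[L3]=1
step 10: P1: store L3 := 51  ⟶  IMI  (L3)  txn=BusUpgr  M[L3]=1
step 11: P2: load  L0  ⟶  IIE  (L0)  txn=BusRd  M[L0]=40
step 12: P1: store L6 := 7  ⟶  IMI  (L6)  txn=BusRdX  M[L6]=20
step 13: P0: store L3 := 40  ⟶  MII  (L3)  txn=BusRdX+Flush  M[L3]=51
step 14: P1: load  L0  ⟶  ISS  (L0)  txn=BusRd  M[L0]=40
step 15: P2: store L3 := 54  ⟶  IIM  (L3)  txn=BusRdX+Flush  M[L3]=40
step 16: P2: load  L3  ⟶  IIM  (L3)  txn=∅  M[L3]=40
step 17: P2: load  L0  ⟶  ISS  (L0)  txn=∅  M[L0]=40
step 18: P1: store L4 := 82  ⟶  IMI  (L4)  txn=BusRdX  M[L4]=80
step 19: P2: load  L3  ⟶  IIM  (L3)  txn=∅  M[L3]=40
step 20: P2: load  L1  ⟶  ISS  (L1)  txn=∅  M[L1]=40

state = I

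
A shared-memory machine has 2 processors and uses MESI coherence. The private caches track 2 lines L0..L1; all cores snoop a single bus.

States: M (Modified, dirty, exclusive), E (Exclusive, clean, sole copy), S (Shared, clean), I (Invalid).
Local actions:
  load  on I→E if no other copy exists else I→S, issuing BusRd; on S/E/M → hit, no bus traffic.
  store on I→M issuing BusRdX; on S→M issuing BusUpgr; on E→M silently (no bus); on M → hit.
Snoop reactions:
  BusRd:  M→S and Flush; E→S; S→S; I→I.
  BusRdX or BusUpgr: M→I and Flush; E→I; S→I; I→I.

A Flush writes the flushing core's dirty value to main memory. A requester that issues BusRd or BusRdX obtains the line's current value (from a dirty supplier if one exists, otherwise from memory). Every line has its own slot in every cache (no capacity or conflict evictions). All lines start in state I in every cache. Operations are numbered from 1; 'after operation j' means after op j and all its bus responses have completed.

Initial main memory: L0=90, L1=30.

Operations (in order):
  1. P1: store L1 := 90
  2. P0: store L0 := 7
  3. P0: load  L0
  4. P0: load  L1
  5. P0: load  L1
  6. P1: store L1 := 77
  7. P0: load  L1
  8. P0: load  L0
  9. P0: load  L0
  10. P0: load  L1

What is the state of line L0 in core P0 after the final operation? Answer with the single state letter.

state = M

[1] P1: store L1 := 90 | P0:I, P1:M(90) | bus: BusRdX
[2] P0: store L0 := 7 | P0:M(7), P1:I | bus: BusRdX
[3] P0: load  L0 | P0:M(7), P1:I | bus: none
[4] P0: load  L1 | P0:S(90), P1:S(90) | bus: BusRd,Flush
[5] P0: load  L1 | P0:S(90), P1:S(90) | bus: none
[6] P1: store L1 := 77 | P0:I, P1:M(77) | bus: BusUpgr
[7] P0: load  L1 | P0:S(77), P1:S(77) | bus: BusRd,Flush
[8] P0: load  L0 | P0:M(7), P1:I | bus: none
[9] P0: load  L0 | P0:M(7), P1:I | bus: none
[10] P0: load  L1 | P0:S(77), P1:S(77) | bus: none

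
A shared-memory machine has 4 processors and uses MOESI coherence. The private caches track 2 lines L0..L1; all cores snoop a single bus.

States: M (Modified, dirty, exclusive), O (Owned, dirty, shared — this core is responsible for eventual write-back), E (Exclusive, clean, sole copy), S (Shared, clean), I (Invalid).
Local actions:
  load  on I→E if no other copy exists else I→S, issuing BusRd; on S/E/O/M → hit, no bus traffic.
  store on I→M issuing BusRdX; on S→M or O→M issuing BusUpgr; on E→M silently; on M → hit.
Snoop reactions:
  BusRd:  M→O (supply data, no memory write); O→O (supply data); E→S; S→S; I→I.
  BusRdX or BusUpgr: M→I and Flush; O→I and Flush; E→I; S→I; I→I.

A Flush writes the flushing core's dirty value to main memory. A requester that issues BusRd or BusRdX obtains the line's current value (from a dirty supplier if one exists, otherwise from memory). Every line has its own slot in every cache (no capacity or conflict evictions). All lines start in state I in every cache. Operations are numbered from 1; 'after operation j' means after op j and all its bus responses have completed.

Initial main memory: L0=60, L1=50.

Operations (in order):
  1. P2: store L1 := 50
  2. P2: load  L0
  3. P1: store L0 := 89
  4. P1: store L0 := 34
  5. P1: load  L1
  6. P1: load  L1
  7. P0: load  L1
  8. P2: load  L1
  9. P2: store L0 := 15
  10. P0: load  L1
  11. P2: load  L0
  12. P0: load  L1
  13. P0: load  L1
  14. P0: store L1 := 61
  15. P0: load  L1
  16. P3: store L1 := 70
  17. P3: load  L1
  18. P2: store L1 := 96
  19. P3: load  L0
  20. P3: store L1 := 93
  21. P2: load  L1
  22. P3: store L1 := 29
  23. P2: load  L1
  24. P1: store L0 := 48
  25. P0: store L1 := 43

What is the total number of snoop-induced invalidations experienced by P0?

1. P2: store L1 := 50  bus=[BusRdX]  L1: P0=I P1=I P2=M P3=I  mem[L1]=50
2. P2: load  L0  bus=[BusRd]  L0: P0=I P1=I P2=E P3=I  mem[L0]=60
3. P1: store L0 := 89  bus=[BusRdX]  L0: P0=I P1=M P2=I P3=I  mem[L0]=60
4. P1: store L0 := 34  bus=[-]  L0: P0=I P1=M P2=I P3=I  mem[L0]=60
5. P1: load  L1  bus=[BusRd]  L1: P0=I P1=S P2=O P3=I  mem[L1]=50
6. P1: load  L1  bus=[-]  L1: P0=I P1=S P2=O P3=I  mem[L1]=50
7. P0: load  L1  bus=[BusRd]  L1: P0=S P1=S P2=O P3=I  mem[L1]=50
8. P2: load  L1  bus=[-]  L1: P0=S P1=S P2=O P3=I  mem[L1]=50
9. P2: store L0 := 15  bus=[BusRdX,Flush]  L0: P0=I P1=I P2=M P3=I  mem[L0]=34
10. P0: load  L1  bus=[-]  L1: P0=S P1=S P2=O P3=I  mem[L1]=50
11. P2: load  L0  bus=[-]  L0: P0=I P1=I P2=M P3=I  mem[L0]=34
12. P0: load  L1  bus=[-]  L1: P0=S P1=S P2=O P3=I  mem[L1]=50
13. P0: load  L1  bus=[-]  L1: P0=S P1=S P2=O P3=I  mem[L1]=50
14. P0: store L1 := 61  bus=[BusUpgr,Flush]  L1: P0=M P1=I P2=I P3=I  mem[L1]=50
15. P0: load  L1  bus=[-]  L1: P0=M P1=I P2=I P3=I  mem[L1]=50
16. P3: store L1 := 70  bus=[BusRdX,Flush]  L1: P0=I P1=I P2=I P3=M  mem[L1]=61
17. P3: load  L1  bus=[-]  L1: P0=I P1=I P2=I P3=M  mem[L1]=61
18. P2: store L1 := 96  bus=[BusRdX,Flush]  L1: P0=I P1=I P2=M P3=I  mem[L1]=70
19. P3: load  L0  bus=[BusRd]  L0: P0=I P1=I P2=O P3=S  mem[L0]=34
20. P3: store L1 := 93  bus=[BusRdX,Flush]  L1: P0=I P1=I P2=I P3=M  mem[L1]=96
21. P2: load  L1  bus=[BusRd]  L1: P0=I P1=I P2=S P3=O  mem[L1]=96
22. P3: store L1 := 29  bus=[BusUpgr]  L1: P0=I P1=I P2=I P3=M  mem[L1]=96
23. P2: load  L1  bus=[BusRd]  L1: P0=I P1=I P2=S P3=O  mem[L1]=96
24. P1: store L0 := 48  bus=[BusRdX,Flush]  L0: P0=I P1=M P2=I P3=I  mem[L0]=15
25. P0: store L1 := 43  bus=[BusRdX,Flush]  L1: P0=M P1=I P2=I P3=I  mem[L1]=29

invalidations = 1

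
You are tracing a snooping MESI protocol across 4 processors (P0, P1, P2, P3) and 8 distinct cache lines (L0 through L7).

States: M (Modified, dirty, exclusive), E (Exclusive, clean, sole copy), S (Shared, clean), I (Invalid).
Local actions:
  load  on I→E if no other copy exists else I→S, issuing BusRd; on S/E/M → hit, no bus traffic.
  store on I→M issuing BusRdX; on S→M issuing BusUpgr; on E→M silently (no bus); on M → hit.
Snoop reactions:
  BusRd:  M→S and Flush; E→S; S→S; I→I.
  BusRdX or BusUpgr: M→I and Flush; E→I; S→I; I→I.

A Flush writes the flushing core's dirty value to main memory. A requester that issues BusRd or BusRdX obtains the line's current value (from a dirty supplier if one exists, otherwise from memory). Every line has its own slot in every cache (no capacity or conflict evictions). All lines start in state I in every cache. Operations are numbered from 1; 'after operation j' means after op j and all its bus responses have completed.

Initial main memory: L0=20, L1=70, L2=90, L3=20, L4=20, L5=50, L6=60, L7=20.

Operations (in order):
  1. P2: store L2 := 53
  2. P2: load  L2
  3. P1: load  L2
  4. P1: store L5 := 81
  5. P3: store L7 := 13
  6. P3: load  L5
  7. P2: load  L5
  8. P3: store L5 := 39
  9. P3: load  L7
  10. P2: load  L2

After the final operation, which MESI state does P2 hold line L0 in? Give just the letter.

[1] P2: store L2 := 53 | P0:I, P1:I, P2:M(53), P3:I | bus: BusRdX
[2] P2: load  L2 | P0:I, P1:I, P2:M(53), P3:I | bus: none
[3] P1: load  L2 | P0:I, P1:S(53), P2:S(53), P3:I | bus: BusRd,Flush
[4] P1: store L5 := 81 | P0:I, P1:M(81), P2:I, P3:I | bus: BusRdX
[5] P3: store L7 := 13 | P0:I, P1:I, P2:I, P3:M(13) | bus: BusRdX
[6] P3: load  L5 | P0:I, P1:S(81), P2:I, P3:S(81) | bus: BusRd,Flush
[7] P2: load  L5 | P0:I, P1:S(81), P2:S(81), P3:S(81) | bus: BusRd
[8] P3: store L5 := 39 | P0:I, P1:I, P2:I, P3:M(39) | bus: BusUpgr
[9] P3: load  L7 | P0:I, P1:I, P2:I, P3:M(13) | bus: none
[10] P2: load  L2 | P0:I, P1:S(53), P2:S(53), P3:I | bus: none

state = I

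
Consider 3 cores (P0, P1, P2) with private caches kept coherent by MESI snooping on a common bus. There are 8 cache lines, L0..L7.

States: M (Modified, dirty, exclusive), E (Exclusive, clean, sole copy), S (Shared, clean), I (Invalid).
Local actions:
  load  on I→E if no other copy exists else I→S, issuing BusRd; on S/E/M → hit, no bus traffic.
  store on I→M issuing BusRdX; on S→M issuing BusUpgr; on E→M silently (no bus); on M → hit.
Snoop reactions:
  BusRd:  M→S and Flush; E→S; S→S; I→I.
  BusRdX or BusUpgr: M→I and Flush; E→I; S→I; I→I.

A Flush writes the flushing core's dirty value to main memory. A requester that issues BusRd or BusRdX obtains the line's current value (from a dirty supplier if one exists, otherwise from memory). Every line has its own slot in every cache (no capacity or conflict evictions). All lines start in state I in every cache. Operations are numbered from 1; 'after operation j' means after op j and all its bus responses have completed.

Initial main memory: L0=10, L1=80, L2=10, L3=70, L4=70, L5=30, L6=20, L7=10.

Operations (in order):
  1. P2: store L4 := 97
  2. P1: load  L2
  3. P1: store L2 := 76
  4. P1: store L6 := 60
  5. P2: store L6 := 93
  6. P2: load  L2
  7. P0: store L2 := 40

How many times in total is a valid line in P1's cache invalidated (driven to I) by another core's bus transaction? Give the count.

1. P2: store L4 := 97  bus=[BusRdX]  L4: P0=I P1=I P2=M  mem[L4]=70
2. P1: load  L2  bus=[BusRd]  L2: P0=I P1=E P2=I  mem[L2]=10
3. P1: store L2 := 76  bus=[-]  L2: P0=I P1=M P2=I  mem[L2]=10
4. P1: store L6 := 60  bus=[BusRdX]  L6: P0=I P1=M P2=I  mem[L6]=20
5. P2: store L6 := 93  bus=[BusRdX,Flush]  L6: P0=I P1=I P2=M  mem[L6]=60
6. P2: load  L2  bus=[BusRd,Flush]  L2: P0=I P1=S P2=S  mem[L2]=76
7. P0: store L2 := 40  bus=[BusRdX]  L2: P0=M P1=I P2=I  mem[L2]=76

invalidations = 2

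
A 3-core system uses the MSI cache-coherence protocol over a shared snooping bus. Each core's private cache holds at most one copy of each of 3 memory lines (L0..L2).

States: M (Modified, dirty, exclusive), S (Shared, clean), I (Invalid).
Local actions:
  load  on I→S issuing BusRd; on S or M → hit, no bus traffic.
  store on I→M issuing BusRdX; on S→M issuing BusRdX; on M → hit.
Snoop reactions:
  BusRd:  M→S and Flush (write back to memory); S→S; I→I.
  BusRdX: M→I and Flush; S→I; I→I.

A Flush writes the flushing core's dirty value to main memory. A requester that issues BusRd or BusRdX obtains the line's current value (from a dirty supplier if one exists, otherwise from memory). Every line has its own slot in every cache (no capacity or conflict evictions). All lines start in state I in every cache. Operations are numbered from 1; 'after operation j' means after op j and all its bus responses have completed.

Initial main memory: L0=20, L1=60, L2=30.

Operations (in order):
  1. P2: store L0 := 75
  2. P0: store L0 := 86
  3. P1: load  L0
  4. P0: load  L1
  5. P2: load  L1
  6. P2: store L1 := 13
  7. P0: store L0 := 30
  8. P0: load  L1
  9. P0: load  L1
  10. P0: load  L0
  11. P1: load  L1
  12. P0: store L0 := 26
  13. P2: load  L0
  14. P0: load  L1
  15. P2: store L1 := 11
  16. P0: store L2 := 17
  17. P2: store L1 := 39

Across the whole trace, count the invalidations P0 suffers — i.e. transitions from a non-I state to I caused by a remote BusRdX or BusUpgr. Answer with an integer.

step 1: P2: store L0 := 75  ⟶  IIM  (L0)  txn=BusRdX  M[L0]=20
step 2: P0: store L0 := 86  ⟶  MII  (L0)  txn=BusRdX+Flush  M[L0]=75
step 3: P1: load  L0  ⟶  SSI  (L0)  txn=BusRd+Flush  M[L0]=86
step 4: P0: load  L1  ⟶  SII  (L1)  txn=BusRd  M[L1]=60
step 5: P2: load  L1  ⟶  SIS  (L1)  txn=BusRd  M[L1]=60
step 6: P2: store L1 := 13  ⟶  IIM  (L1)  txn=BusRdX  M[L1]=60
step 7: P0: store L0 := 30  ⟶  MII  (L0)  txn=BusRdX  M[L0]=86
step 8: P0: load  L1  ⟶  SIS  (L1)  txn=BusRd+Flush  M[L1]=13
step 9: P0: load  L1  ⟶  SIS  (L1)  txn=∅  M[L1]=13
step 10: P0: load  L0  ⟶  MII  (L0)  txn=∅  M[L0]=86
step 11: P1: load  L1  ⟶  SSS  (L1)  txn=BusRd  M[L1]=13
step 12: P0: store L0 := 26  ⟶  MII  (L0)  txn=∅  M[L0]=86
step 13: P2: load  L0  ⟶  SIS  (L0)  txn=BusRd+Flush  M[L0]=26
step 14: P0: load  L1  ⟶  SSS  (L1)  txn=∅  M[L1]=13
step 15: P2: store L1 := 11  ⟶  IIM  (L1)  txn=BusRdX  M[L1]=13
step 16: P0: store L2 := 17  ⟶  MII  (L2)  txn=BusRdX  M[L2]=30
step 17: P2: store L1 := 39  ⟶  IIM  (L1)  txn=∅  M[L1]=13

invalidations = 2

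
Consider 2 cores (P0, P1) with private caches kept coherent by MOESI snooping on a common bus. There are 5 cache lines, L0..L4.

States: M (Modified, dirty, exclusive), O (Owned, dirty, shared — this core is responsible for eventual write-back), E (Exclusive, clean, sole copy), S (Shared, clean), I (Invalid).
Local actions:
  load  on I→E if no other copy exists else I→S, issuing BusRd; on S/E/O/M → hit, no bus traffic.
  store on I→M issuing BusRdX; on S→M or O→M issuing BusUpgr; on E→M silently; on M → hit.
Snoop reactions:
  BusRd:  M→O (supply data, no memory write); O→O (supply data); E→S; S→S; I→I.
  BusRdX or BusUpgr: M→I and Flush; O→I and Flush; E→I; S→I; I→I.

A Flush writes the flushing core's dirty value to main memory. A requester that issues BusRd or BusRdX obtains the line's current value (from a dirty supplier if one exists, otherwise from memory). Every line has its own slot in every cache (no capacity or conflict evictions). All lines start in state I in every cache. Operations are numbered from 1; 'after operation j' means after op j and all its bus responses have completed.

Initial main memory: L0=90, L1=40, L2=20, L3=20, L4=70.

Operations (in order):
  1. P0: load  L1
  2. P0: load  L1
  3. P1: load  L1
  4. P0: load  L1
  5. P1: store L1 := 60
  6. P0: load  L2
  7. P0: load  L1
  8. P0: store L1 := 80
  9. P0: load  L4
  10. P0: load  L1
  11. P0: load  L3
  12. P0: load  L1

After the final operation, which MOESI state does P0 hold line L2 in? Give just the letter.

  op1 P0: load  L1 → E/I on L1; bus BusRd; mem=40
  op2 P0: load  L1 → E/I on L1; bus (none); mem=40
  op3 P1: load  L1 → S/S on L1; bus BusRd; mem=40
  op4 P0: load  L1 → S/S on L1; bus (none); mem=40
  op5 P1: store L1 := 60 → I/M on L1; bus BusUpgr; mem=40
  op6 P0: load  L2 → E/I on L2; bus BusRd; mem=20
  op7 P0: load  L1 → S/O on L1; bus BusRd; mem=40
  op8 P0: store L1 := 80 → M/I on L1; bus BusUpgr Flush; mem=60
  op9 P0: load  L4 → E/I on L4; bus BusRd; mem=70
  op10 P0: load  L1 → M/I on L1; bus (none); mem=60
  op11 P0: load  L3 → E/I on L3; bus BusRd; mem=20
  op12 P0: load  L1 → M/I on L1; bus (none); mem=60

state = E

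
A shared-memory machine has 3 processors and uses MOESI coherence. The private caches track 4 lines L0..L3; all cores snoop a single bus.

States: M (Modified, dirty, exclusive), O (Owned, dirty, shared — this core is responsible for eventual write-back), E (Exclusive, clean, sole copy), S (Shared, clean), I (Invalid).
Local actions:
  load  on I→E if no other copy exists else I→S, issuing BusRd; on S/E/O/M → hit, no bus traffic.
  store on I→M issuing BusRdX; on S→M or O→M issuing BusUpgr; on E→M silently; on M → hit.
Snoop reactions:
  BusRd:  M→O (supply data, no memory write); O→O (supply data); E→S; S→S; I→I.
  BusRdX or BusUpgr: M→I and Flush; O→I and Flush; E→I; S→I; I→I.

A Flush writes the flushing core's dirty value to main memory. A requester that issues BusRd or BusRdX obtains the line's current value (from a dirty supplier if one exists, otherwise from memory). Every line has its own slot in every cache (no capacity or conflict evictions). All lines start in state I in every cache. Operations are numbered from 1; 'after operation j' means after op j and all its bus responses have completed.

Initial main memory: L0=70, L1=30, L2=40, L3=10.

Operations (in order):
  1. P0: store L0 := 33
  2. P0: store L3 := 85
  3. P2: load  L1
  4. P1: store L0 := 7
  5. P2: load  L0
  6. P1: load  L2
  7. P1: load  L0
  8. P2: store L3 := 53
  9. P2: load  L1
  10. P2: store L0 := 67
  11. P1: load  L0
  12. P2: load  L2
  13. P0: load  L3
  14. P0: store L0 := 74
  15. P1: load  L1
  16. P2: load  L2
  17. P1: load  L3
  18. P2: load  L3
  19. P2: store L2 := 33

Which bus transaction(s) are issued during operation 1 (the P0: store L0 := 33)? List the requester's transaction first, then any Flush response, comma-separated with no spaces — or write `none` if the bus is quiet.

[1] P0: store L0 := 33 | P0:M(33), P1:I, P2:I | bus: BusRdX
[2] P0: store L3 := 85 | P0:M(85), P1:I, P2:I | bus: BusRdX
[3] P2: load  L1 | P0:I, P1:I, P2:E(30) | bus: BusRd
[4] P1: store L0 := 7 | P0:I, P1:M(7), P2:I | bus: BusRdX,Flush
[5] P2: load  L0 | P0:I, P1:O(7), P2:S(7) | bus: BusRd
[6] P1: load  L2 | P0:I, P1:E(40), P2:I | bus: BusRd
[7] P1: load  L0 | P0:I, P1:O(7), P2:S(7) | bus: none
[8] P2: store L3 := 53 | P0:I, P1:I, P2:M(53) | bus: BusRdX,Flush
[9] P2: load  L1 | P0:I, P1:I, P2:E(30) | bus: none
[10] P2: store L0 := 67 | P0:I, P1:I, P2:M(67) | bus: BusUpgr,Flush
[11] P1: load  L0 | P0:I, P1:S(67), P2:O(67) | bus: BusRd
[12] P2: load  L2 | P0:I, P1:S(40), P2:S(40) | bus: BusRd
[13] P0: load  L3 | P0:S(53), P1:I, P2:O(53) | bus: BusRd
[14] P0: store L0 := 74 | P0:M(74), P1:I, P2:I | bus: BusRdX,Flush
[15] P1: load  L1 | P0:I, P1:S(30), P2:S(30) | bus: BusRd
[16] P2: load  L2 | P0:I, P1:S(40), P2:S(40) | bus: none
[17] P1: load  L3 | P0:S(53), P1:S(53), P2:O(53) | bus: BusRd
[18] P2: load  L3 | P0:S(53), P1:S(53), P2:O(53) | bus: none
[19] P2: store L2 := 33 | P0:I, P1:I, P2:M(33) | bus: BusUpgr

bus = BusRdX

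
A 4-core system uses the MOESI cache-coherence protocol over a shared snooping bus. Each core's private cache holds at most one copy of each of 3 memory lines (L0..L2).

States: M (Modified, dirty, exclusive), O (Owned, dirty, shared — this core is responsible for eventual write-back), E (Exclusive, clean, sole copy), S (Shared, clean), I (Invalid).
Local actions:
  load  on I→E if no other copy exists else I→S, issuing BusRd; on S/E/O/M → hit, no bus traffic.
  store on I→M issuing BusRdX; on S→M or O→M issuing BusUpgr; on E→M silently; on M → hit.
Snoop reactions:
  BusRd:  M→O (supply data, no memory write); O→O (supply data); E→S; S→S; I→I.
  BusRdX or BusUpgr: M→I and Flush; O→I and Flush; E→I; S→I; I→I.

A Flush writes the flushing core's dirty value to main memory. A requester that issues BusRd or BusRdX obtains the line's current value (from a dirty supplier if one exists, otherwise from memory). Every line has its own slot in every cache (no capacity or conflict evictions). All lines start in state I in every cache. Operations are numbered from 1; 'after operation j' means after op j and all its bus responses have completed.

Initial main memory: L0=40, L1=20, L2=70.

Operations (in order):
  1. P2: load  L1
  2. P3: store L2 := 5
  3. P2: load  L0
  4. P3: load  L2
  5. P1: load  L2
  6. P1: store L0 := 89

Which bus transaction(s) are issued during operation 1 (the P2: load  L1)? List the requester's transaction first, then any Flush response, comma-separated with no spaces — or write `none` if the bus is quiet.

bus = BusRd

1. P2: load  L1  bus=[BusRd]  L1: P0=I P1=I P2=E P3=I  mem[L1]=20
2. P3: store L2 := 5  bus=[BusRdX]  L2: P0=I P1=I P2=I P3=M  mem[L2]=70
3. P2: load  L0  bus=[BusRd]  L0: P0=I P1=I P2=E P3=I  mem[L0]=40
4. P3: load  L2  bus=[-]  L2: P0=I P1=I P2=I P3=M  mem[L2]=70
5. P1: load  L2  bus=[BusRd]  L2: P0=I P1=S P2=I P3=O  mem[L2]=70
6. P1: store L0 := 89  bus=[BusRdX]  L0: P0=I P1=M P2=I P3=I  mem[L0]=40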